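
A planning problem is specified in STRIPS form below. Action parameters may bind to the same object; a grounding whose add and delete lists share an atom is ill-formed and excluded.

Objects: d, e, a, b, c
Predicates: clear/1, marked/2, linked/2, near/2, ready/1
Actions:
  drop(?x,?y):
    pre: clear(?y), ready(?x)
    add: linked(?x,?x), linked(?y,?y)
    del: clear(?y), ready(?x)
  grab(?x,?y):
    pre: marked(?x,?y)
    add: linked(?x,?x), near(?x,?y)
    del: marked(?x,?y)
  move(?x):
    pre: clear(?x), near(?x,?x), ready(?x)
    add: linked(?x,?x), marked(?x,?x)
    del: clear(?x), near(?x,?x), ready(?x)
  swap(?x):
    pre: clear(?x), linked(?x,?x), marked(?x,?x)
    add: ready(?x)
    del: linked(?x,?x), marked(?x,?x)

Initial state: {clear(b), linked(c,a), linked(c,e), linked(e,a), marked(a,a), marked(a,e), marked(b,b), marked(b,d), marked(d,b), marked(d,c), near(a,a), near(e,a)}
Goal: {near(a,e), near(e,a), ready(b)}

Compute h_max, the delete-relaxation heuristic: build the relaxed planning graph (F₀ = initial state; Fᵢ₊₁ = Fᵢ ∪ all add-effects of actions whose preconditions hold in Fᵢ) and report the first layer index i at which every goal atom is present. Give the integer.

F0 = init (12 atoms)
F1 = F0 ∪ {linked(a,a), linked(b,b), linked(d,d), near(a,e), near(b,b), near(b,d), near(d,b), near(d,c)}  (20 atoms)
F2 = F1 ∪ {ready(b)}  (21 atoms)
goal ⊆ F2  ⇒  h_max = 2

2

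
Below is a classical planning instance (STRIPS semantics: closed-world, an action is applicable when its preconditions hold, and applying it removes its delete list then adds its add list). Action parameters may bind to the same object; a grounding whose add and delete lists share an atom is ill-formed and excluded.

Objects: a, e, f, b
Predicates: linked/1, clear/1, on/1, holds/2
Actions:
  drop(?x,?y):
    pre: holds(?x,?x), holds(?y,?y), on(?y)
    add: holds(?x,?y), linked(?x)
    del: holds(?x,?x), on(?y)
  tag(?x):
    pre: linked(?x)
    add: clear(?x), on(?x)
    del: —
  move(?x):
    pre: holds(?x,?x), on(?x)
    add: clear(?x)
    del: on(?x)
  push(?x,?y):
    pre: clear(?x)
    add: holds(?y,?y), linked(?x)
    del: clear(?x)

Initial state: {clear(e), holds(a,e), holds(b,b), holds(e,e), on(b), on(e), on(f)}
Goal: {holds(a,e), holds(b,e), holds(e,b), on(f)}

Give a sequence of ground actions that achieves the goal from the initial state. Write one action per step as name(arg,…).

drop(e,b); push(e,e); drop(b,e)

1. drop(e,b)  →  {clear(e), holds(a,e), holds(b,b), holds(e,b), linked(e), on(e), on(f)}
2. push(e,e)  →  {holds(a,e), holds(b,b), holds(e,b), holds(e,e), linked(e), on(e), on(f)}
3. drop(b,e)  →  {holds(a,e), holds(b,e), holds(e,b), holds(e,e), linked(b), linked(e), on(f)}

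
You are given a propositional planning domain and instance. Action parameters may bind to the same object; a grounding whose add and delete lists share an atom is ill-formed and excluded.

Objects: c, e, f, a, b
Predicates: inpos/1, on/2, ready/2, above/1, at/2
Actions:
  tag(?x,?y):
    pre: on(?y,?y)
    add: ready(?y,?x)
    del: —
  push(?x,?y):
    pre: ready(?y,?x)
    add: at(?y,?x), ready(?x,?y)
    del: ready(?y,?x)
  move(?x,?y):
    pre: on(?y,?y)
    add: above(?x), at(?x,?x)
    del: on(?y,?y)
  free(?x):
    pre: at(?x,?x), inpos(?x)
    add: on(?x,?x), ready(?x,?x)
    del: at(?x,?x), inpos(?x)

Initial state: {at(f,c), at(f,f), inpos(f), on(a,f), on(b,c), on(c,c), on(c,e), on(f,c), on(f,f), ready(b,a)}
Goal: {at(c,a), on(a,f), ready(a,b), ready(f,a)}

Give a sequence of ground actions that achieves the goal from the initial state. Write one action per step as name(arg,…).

1. tag(a,c)  →  {at(f,c), at(f,f), inpos(f), on(a,f), on(b,c), on(c,c), on(c,e), on(f,c), on(f,f), ready(b,a), ready(c,a)}
2. tag(a,f)  →  {at(f,c), at(f,f), inpos(f), on(a,f), on(b,c), on(c,c), on(c,e), on(f,c), on(f,f), ready(b,a), ready(c,a), ready(f,a)}
3. push(a,c)  →  {at(c,a), at(f,c), at(f,f), inpos(f), on(a,f), on(b,c), on(c,c), on(c,e), on(f,c), on(f,f), ready(a,c), ready(b,a), ready(f,a)}
4. push(a,b)  →  {at(b,a), at(c,a), at(f,c), at(f,f), inpos(f), on(a,f), on(b,c), on(c,c), on(c,e), on(f,c), on(f,f), ready(a,b), ready(a,c), ready(f,a)}

tag(a,c); tag(a,f); push(a,c); push(a,b)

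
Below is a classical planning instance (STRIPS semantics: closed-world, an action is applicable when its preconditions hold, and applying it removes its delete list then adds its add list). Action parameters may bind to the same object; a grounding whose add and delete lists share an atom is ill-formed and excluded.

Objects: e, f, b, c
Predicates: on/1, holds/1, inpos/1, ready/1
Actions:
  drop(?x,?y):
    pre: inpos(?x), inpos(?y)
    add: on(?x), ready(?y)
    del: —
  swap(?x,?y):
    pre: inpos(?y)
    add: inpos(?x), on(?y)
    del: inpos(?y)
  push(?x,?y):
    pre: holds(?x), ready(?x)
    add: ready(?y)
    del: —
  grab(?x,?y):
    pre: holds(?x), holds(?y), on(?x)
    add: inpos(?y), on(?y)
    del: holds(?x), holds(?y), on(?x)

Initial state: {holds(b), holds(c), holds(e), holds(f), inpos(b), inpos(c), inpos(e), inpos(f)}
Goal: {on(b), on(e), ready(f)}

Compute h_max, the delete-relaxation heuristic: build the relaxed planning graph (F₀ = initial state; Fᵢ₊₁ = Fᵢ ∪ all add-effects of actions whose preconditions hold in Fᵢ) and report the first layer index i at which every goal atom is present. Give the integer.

1

F0 = init (8 atoms)
F1 = F0 ∪ {on(b), on(c), on(e), on(f), ready(b), ready(c), ready(e), ready(f)}  (16 atoms)
goal ⊆ F1  ⇒  h_max = 1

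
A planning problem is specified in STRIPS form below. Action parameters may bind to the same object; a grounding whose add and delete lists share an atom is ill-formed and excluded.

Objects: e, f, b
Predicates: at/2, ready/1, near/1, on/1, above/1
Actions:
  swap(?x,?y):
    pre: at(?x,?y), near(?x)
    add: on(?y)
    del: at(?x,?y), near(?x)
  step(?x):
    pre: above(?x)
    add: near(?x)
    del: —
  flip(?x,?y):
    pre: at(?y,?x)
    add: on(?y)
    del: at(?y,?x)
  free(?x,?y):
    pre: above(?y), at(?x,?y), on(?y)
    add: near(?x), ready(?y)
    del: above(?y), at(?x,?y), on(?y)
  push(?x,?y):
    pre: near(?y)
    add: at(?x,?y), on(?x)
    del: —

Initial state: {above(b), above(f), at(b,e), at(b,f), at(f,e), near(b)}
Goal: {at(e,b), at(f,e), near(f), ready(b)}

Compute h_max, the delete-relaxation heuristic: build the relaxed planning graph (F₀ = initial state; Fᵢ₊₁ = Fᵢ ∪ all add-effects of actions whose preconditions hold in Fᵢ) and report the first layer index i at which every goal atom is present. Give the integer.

2

F0 = init (6 atoms)
F1 = F0 ∪ {at(b,b), at(e,b), at(f,b), near(f), on(b), on(e), on(f)}  (13 atoms)
F2 = F1 ∪ {at(e,f), at(f,f), near(e), ready(b), ready(f)}  (18 atoms)
goal ⊆ F2  ⇒  h_max = 2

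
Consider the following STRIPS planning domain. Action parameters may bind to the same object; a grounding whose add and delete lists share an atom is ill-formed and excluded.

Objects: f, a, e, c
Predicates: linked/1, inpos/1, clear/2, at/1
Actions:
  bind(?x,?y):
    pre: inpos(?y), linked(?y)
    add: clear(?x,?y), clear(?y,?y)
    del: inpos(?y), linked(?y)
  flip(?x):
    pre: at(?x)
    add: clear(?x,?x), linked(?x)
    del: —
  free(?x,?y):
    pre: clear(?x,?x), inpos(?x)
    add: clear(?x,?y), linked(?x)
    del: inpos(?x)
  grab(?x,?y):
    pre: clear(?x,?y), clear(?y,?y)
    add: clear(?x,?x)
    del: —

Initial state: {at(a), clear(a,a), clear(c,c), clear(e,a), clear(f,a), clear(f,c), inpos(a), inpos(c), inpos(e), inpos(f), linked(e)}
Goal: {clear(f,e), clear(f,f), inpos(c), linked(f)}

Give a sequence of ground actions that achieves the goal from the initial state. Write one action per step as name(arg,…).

grab(f,a); free(f,e)

1. grab(f,a)  →  {at(a), clear(a,a), clear(c,c), clear(e,a), clear(f,a), clear(f,c), clear(f,f), inpos(a), inpos(c), inpos(e), inpos(f), linked(e)}
2. free(f,e)  →  {at(a), clear(a,a), clear(c,c), clear(e,a), clear(f,a), clear(f,c), clear(f,e), clear(f,f), inpos(a), inpos(c), inpos(e), linked(e), linked(f)}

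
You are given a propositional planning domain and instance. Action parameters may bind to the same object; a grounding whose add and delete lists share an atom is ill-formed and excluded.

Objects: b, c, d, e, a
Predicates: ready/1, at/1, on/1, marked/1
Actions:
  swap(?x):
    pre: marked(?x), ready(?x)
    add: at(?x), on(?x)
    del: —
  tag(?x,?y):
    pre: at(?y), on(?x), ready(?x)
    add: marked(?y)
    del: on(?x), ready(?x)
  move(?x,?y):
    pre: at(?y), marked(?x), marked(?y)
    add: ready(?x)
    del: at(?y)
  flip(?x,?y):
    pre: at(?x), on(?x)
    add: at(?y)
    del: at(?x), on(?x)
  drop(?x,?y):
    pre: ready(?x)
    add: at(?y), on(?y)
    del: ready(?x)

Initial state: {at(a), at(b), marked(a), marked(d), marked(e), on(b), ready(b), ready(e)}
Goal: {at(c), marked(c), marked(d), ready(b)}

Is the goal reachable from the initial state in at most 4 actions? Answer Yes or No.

1. swap(e)  →  {at(a), at(b), at(e), marked(a), marked(d), marked(e), on(b), on(e), ready(b), ready(e)}
2. flip(b,c)  →  {at(a), at(c), at(e), marked(a), marked(d), marked(e), on(e), ready(b), ready(e)}
3. tag(e,c)  →  {at(a), at(c), at(e), marked(a), marked(c), marked(d), marked(e), ready(b)}
optimal plan length = 3; 3 ≤ 4

Yes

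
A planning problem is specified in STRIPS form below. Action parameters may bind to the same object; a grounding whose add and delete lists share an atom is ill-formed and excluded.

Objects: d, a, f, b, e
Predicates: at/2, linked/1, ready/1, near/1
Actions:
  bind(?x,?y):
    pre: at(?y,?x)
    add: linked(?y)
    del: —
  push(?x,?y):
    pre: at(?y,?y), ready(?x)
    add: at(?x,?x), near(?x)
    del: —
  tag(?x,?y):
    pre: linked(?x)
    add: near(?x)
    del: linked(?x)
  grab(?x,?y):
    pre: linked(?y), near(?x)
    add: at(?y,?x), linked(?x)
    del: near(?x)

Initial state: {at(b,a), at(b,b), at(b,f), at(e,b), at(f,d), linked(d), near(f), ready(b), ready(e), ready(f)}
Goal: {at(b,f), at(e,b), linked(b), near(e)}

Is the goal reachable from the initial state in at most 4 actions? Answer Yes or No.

1. bind(a,b)  →  {at(b,a), at(b,b), at(b,f), at(e,b), at(f,d), linked(b), linked(d), near(f), ready(b), ready(e), ready(f)}
2. push(e,b)  →  {at(b,a), at(b,b), at(b,f), at(e,b), at(e,e), at(f,d), linked(b), linked(d), near(e), near(f), ready(b), ready(e), ready(f)}
optimal plan length = 2; 2 ≤ 4

Yes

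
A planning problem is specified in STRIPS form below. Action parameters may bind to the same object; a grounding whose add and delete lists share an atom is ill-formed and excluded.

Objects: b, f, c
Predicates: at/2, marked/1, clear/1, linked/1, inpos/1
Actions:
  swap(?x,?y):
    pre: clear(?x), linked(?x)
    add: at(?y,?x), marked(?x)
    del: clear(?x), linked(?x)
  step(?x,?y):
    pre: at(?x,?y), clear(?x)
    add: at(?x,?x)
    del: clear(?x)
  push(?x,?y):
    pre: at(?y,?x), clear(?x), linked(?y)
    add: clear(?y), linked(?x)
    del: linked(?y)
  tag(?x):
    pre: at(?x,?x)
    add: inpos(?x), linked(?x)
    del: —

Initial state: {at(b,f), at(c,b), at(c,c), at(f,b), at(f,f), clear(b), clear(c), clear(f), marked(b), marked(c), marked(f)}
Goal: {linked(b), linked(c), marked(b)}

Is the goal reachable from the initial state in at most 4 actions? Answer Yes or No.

1. step(b,f)  →  {at(b,b), at(b,f), at(c,b), at(c,c), at(f,b), at(f,f), clear(c), clear(f), marked(b), marked(c), marked(f)}
2. tag(b)  →  {at(b,b), at(b,f), at(c,b), at(c,c), at(f,b), at(f,f), clear(c), clear(f), inpos(b), linked(b), marked(b), marked(c), marked(f)}
3. tag(c)  →  {at(b,b), at(b,f), at(c,b), at(c,c), at(f,b), at(f,f), clear(c), clear(f), inpos(b), inpos(c), linked(b), linked(c), marked(b), marked(c), marked(f)}
optimal plan length = 3; 3 ≤ 4

Yes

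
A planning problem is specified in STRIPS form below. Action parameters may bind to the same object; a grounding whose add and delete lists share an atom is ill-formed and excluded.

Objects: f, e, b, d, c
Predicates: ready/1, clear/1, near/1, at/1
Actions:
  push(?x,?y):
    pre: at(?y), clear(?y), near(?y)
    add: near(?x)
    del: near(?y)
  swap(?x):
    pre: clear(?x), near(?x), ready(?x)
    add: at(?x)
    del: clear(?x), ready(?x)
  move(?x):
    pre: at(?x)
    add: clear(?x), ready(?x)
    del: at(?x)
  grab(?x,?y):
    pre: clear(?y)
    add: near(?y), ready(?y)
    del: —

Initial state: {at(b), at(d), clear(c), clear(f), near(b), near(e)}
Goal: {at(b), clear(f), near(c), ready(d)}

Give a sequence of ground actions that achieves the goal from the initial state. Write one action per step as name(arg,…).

move(d); grab(f,c)

1. move(d)  →  {at(b), clear(c), clear(d), clear(f), near(b), near(e), ready(d)}
2. grab(f,c)  →  {at(b), clear(c), clear(d), clear(f), near(b), near(c), near(e), ready(c), ready(d)}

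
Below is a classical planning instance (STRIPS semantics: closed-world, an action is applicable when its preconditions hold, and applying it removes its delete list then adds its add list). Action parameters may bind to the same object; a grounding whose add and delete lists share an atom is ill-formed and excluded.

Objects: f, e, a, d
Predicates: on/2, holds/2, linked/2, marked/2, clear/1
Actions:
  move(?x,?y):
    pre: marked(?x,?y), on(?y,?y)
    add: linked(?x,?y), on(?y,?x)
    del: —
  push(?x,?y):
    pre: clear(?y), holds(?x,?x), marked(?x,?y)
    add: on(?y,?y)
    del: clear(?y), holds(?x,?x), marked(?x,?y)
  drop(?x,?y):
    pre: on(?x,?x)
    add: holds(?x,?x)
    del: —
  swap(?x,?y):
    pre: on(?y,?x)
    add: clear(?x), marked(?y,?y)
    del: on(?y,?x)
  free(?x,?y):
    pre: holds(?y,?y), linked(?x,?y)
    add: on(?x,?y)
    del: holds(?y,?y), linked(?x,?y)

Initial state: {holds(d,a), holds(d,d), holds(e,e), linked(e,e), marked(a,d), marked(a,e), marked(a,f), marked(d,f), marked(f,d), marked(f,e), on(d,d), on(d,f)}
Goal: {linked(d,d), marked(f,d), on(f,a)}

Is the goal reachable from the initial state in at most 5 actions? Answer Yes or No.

Yes

1. swap(f,d)  →  {clear(f), holds(d,a), holds(d,d), holds(e,e), linked(e,e), marked(a,d), marked(a,e), marked(a,f), marked(d,d), marked(d,f), marked(f,d), marked(f,e), on(d,d)}
2. move(d,d)  →  {clear(f), holds(d,a), holds(d,d), holds(e,e), linked(d,d), linked(e,e), marked(a,d), marked(a,e), marked(a,f), marked(d,d), marked(d,f), marked(f,d), marked(f,e), on(d,d)}
3. push(d,f)  →  {holds(d,a), holds(e,e), linked(d,d), linked(e,e), marked(a,d), marked(a,e), marked(a,f), marked(d,d), marked(f,d), marked(f,e), on(d,d), on(f,f)}
4. move(a,f)  →  {holds(d,a), holds(e,e), linked(a,f), linked(d,d), linked(e,e), marked(a,d), marked(a,e), marked(a,f), marked(d,d), marked(f,d), marked(f,e), on(d,d), on(f,a), on(f,f)}
optimal plan length = 4; 4 ≤ 5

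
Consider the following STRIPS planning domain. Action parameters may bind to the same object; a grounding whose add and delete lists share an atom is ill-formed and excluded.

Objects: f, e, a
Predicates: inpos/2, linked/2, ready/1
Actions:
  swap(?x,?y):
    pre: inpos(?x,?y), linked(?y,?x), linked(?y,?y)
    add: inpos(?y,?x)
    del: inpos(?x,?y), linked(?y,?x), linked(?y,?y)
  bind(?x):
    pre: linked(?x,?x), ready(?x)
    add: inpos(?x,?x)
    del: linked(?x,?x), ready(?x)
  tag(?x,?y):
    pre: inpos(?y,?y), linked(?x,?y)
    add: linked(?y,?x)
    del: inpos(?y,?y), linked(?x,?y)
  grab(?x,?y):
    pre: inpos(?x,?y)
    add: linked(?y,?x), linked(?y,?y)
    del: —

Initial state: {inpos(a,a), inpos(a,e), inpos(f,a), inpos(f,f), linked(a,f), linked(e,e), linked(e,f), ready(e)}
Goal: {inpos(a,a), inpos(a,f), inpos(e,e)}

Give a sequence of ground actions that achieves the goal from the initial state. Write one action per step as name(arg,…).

1. bind(e)  →  {inpos(a,a), inpos(a,e), inpos(e,e), inpos(f,a), inpos(f,f), linked(a,f), linked(e,f)}
2. grab(f,a)  →  {inpos(a,a), inpos(a,e), inpos(e,e), inpos(f,a), inpos(f,f), linked(a,a), linked(a,f), linked(e,f)}
3. swap(f,a)  →  {inpos(a,a), inpos(a,e), inpos(a,f), inpos(e,e), inpos(f,f), linked(e,f)}

bind(e); grab(f,a); swap(f,a)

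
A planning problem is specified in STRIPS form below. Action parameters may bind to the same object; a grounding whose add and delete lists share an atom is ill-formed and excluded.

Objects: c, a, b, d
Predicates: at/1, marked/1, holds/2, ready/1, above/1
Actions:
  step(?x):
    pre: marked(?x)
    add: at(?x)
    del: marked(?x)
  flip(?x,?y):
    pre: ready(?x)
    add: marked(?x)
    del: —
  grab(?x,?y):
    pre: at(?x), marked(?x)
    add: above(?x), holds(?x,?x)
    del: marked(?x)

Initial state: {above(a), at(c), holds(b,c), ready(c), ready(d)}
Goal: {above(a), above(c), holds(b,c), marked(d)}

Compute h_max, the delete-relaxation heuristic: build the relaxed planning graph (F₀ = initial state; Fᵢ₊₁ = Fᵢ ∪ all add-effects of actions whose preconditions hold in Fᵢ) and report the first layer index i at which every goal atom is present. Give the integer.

F0 = init (5 atoms)
F1 = F0 ∪ {marked(c), marked(d)}  (7 atoms)
F2 = F1 ∪ {above(c), at(d), holds(c,c)}  (10 atoms)
goal ⊆ F2  ⇒  h_max = 2

2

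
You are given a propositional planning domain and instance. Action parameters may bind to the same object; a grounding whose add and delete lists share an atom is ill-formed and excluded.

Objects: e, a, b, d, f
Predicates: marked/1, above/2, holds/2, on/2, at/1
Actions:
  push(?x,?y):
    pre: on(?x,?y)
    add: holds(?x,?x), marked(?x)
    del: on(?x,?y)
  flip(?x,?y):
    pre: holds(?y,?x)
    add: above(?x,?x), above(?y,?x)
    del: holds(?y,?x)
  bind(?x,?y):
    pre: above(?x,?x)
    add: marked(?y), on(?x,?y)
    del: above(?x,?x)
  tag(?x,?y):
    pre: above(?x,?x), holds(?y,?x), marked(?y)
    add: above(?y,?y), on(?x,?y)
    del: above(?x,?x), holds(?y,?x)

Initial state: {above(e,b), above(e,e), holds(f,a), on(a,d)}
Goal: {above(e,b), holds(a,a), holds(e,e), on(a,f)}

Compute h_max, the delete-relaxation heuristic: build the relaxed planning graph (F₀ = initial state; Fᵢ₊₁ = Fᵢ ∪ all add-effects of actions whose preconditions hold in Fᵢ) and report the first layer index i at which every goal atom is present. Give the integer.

2

F0 = init (4 atoms)
F1 = F0 ∪ {above(a,a), above(f,a), holds(a,a), marked(a), marked(b), marked(d), marked(e), marked(f), on(e,a), on(e,b), on(e,d), on(e,e), on(e,f)}  (17 atoms)
F2 = F1 ∪ {above(f,f), holds(e,e), on(a,a), on(a,b), on(a,e), on(a,f)}  (23 atoms)
goal ⊆ F2  ⇒  h_max = 2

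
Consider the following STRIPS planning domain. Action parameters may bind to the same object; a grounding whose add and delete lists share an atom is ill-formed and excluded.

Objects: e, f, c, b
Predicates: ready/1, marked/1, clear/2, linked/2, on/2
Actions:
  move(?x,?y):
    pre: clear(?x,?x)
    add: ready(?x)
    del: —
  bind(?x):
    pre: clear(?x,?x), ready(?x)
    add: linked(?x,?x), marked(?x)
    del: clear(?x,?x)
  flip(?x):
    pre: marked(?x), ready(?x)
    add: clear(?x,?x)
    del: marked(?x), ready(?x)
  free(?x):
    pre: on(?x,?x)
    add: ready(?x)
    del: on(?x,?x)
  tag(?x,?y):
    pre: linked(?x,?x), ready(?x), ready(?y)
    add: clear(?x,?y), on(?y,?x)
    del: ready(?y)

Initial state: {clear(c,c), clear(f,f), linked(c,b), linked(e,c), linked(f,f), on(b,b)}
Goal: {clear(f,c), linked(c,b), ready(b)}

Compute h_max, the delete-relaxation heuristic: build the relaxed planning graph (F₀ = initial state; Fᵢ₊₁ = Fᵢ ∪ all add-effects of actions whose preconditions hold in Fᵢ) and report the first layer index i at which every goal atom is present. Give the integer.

2

F0 = init (6 atoms)
F1 = F0 ∪ {ready(b), ready(c), ready(f)}  (9 atoms)
F2 = F1 ∪ {clear(f,b), clear(f,c), linked(c,c), marked(c), marked(f), on(b,f), on(c,f), on(f,f)}  (17 atoms)
goal ⊆ F2  ⇒  h_max = 2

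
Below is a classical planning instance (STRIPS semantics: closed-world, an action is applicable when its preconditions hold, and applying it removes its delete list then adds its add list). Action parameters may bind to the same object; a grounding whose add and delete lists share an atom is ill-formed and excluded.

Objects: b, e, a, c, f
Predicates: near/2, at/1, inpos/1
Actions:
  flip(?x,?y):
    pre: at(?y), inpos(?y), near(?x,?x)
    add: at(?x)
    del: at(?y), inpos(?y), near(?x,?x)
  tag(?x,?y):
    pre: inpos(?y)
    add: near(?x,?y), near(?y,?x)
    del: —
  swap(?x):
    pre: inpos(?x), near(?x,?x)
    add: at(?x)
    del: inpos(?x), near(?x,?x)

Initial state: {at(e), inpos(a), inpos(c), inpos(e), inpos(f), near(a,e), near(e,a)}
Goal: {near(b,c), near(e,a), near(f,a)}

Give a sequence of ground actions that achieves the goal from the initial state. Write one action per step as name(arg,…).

tag(b,c); tag(a,f)

1. tag(b,c)  →  {at(e), inpos(a), inpos(c), inpos(e), inpos(f), near(a,e), near(b,c), near(c,b), near(e,a)}
2. tag(a,f)  →  {at(e), inpos(a), inpos(c), inpos(e), inpos(f), near(a,e), near(a,f), near(b,c), near(c,b), near(e,a), near(f,a)}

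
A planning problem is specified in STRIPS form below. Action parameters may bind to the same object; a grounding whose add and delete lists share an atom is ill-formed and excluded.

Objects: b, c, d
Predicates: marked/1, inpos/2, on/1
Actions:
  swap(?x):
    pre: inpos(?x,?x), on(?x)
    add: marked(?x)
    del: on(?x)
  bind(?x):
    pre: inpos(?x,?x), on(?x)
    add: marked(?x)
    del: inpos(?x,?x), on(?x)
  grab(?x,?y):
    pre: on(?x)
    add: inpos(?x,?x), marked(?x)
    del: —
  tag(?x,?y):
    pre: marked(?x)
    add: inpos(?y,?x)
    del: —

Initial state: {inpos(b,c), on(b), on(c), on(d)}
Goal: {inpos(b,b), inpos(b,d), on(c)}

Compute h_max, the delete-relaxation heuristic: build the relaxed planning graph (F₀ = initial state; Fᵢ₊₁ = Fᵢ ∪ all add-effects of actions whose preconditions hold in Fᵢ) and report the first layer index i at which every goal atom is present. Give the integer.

F0 = init (4 atoms)
F1 = F0 ∪ {inpos(b,b), inpos(c,c), inpos(d,d), marked(b), marked(c), marked(d)}  (10 atoms)
F2 = F1 ∪ {inpos(b,d), inpos(c,b), inpos(c,d), inpos(d,b), inpos(d,c)}  (15 atoms)
goal ⊆ F2  ⇒  h_max = 2

2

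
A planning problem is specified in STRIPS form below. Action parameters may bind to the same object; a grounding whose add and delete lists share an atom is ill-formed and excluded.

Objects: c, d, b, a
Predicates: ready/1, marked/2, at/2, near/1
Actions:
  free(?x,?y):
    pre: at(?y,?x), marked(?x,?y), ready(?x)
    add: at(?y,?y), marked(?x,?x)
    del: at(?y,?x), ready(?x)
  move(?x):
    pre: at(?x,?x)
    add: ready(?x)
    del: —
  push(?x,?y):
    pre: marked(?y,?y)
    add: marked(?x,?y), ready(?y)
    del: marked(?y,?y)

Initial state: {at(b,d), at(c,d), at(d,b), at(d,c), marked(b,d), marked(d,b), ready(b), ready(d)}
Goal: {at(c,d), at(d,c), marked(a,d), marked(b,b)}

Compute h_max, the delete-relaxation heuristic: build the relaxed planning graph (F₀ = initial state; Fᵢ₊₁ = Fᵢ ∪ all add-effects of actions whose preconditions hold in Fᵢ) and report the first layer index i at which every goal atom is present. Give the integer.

2

F0 = init (8 atoms)
F1 = F0 ∪ {at(b,b), at(d,d), marked(b,b), marked(d,d)}  (12 atoms)
F2 = F1 ∪ {marked(a,b), marked(a,d), marked(c,b), marked(c,d)}  (16 atoms)
goal ⊆ F2  ⇒  h_max = 2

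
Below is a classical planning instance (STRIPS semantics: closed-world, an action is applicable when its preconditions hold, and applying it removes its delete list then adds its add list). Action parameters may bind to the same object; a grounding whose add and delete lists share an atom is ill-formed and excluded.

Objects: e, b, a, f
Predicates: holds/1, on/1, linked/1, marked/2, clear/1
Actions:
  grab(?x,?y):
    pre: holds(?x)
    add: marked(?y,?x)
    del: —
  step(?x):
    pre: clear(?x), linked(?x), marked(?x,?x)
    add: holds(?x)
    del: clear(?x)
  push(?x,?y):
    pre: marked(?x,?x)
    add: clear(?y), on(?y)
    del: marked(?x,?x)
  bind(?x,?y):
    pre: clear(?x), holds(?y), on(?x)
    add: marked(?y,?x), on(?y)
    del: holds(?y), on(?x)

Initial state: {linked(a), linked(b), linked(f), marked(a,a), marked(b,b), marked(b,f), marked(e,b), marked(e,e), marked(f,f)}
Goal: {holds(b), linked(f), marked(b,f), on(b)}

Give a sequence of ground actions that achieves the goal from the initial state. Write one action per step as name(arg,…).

push(e,b); step(b)

1. push(e,b)  →  {clear(b), linked(a), linked(b), linked(f), marked(a,a), marked(b,b), marked(b,f), marked(e,b), marked(f,f), on(b)}
2. step(b)  →  {holds(b), linked(a), linked(b), linked(f), marked(a,a), marked(b,b), marked(b,f), marked(e,b), marked(f,f), on(b)}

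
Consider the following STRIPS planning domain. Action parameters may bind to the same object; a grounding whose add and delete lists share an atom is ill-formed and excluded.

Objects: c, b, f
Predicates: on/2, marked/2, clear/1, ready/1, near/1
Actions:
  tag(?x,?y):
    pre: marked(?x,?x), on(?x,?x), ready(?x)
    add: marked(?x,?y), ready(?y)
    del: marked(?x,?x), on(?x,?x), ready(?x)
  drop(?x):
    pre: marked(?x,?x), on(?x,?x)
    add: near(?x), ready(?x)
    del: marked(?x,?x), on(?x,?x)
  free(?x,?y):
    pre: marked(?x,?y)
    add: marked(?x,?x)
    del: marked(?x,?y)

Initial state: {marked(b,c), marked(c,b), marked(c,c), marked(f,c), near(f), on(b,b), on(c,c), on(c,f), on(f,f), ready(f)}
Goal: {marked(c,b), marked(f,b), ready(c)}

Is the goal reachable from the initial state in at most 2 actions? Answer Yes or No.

1. drop(c)  →  {marked(b,c), marked(c,b), marked(f,c), near(c), near(f), on(b,b), on(c,f), on(f,f), ready(c), ready(f)}
2. free(f,c)  →  {marked(b,c), marked(c,b), marked(f,f), near(c), near(f), on(b,b), on(c,f), on(f,f), ready(c), ready(f)}
3. tag(f,b)  →  {marked(b,c), marked(c,b), marked(f,b), near(c), near(f), on(b,b), on(c,f), ready(b), ready(c)}
optimal plan length = 3; 3 > 2

No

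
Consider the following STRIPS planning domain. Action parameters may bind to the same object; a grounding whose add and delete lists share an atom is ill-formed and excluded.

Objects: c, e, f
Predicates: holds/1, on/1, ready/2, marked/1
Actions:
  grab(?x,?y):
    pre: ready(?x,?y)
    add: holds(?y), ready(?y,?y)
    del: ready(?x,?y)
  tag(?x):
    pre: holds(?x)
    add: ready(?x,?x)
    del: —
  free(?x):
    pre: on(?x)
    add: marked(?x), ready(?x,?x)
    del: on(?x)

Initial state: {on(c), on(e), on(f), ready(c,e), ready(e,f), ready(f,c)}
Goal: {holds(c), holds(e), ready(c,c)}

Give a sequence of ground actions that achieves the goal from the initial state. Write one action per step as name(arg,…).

grab(c,e); grab(f,c)

1. grab(c,e)  →  {holds(e), on(c), on(e), on(f), ready(e,e), ready(e,f), ready(f,c)}
2. grab(f,c)  →  {holds(c), holds(e), on(c), on(e), on(f), ready(c,c), ready(e,e), ready(e,f)}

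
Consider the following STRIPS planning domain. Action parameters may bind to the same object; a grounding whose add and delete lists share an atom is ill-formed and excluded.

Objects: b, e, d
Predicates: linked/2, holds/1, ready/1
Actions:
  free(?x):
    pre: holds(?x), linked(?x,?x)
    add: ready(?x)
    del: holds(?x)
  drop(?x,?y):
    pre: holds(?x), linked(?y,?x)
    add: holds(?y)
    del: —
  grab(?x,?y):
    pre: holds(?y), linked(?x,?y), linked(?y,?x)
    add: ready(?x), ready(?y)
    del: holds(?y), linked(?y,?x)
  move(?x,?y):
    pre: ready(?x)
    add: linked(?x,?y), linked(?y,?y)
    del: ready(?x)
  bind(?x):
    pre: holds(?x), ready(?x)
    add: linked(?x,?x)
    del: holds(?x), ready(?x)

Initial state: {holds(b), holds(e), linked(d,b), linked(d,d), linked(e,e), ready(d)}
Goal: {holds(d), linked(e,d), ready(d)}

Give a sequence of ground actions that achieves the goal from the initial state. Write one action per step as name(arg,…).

free(e); drop(b,d); move(e,d)

1. free(e)  →  {holds(b), linked(d,b), linked(d,d), linked(e,e), ready(d), ready(e)}
2. drop(b,d)  →  {holds(b), holds(d), linked(d,b), linked(d,d), linked(e,e), ready(d), ready(e)}
3. move(e,d)  →  {holds(b), holds(d), linked(d,b), linked(d,d), linked(e,d), linked(e,e), ready(d)}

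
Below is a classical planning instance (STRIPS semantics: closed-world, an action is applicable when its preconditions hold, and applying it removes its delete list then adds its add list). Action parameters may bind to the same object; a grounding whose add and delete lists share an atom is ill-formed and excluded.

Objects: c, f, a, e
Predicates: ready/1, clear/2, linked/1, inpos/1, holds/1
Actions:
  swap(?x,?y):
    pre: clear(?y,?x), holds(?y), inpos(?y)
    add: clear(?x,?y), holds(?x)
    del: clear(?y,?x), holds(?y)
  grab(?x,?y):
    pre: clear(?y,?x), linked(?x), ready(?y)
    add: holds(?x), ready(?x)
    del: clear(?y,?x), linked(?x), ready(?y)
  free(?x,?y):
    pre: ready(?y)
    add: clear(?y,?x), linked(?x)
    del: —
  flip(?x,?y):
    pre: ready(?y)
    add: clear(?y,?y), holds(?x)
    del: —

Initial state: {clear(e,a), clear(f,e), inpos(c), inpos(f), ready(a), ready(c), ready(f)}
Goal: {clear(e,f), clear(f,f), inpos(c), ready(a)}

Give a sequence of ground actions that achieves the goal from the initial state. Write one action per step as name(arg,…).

1. flip(f,f)  →  {clear(e,a), clear(f,e), clear(f,f), holds(f), inpos(c), inpos(f), ready(a), ready(c), ready(f)}
2. swap(e,f)  →  {clear(e,a), clear(e,f), clear(f,f), holds(e), inpos(c), inpos(f), ready(a), ready(c), ready(f)}

flip(f,f); swap(e,f)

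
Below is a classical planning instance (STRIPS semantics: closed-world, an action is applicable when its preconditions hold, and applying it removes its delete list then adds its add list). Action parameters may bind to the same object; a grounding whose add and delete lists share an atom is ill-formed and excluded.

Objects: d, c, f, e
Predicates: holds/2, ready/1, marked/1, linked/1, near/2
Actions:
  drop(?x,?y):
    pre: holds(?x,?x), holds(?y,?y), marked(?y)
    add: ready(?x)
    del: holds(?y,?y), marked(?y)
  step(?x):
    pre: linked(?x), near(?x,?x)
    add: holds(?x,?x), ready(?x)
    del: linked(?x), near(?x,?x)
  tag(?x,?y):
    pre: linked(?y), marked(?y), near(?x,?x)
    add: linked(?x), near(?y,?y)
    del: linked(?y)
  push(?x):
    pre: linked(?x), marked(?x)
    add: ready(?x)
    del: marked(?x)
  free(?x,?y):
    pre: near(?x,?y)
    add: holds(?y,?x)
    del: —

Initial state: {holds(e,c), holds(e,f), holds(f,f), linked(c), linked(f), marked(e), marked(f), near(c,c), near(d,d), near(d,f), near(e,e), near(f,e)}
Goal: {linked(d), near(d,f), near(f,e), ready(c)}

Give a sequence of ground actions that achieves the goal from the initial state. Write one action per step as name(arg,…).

step(c); tag(d,f)

1. step(c)  →  {holds(c,c), holds(e,c), holds(e,f), holds(f,f), linked(f), marked(e), marked(f), near(d,d), near(d,f), near(e,e), near(f,e), ready(c)}
2. tag(d,f)  →  {holds(c,c), holds(e,c), holds(e,f), holds(f,f), linked(d), marked(e), marked(f), near(d,d), near(d,f), near(e,e), near(f,e), near(f,f), ready(c)}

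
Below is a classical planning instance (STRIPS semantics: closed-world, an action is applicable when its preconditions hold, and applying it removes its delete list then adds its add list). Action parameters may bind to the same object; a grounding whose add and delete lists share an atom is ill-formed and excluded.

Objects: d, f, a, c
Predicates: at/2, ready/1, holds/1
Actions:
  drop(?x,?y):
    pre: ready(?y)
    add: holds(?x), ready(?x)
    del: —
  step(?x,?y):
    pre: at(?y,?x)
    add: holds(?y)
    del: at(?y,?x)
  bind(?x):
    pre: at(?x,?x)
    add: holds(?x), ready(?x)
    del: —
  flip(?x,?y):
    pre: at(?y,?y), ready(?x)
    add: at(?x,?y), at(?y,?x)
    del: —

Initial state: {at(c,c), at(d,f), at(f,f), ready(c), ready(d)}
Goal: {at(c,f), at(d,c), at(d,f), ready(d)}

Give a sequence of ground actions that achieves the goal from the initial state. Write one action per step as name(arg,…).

1. flip(d,c)  →  {at(c,c), at(c,d), at(d,c), at(d,f), at(f,f), ready(c), ready(d)}
2. flip(c,f)  →  {at(c,c), at(c,d), at(c,f), at(d,c), at(d,f), at(f,c), at(f,f), ready(c), ready(d)}

flip(d,c); flip(c,f)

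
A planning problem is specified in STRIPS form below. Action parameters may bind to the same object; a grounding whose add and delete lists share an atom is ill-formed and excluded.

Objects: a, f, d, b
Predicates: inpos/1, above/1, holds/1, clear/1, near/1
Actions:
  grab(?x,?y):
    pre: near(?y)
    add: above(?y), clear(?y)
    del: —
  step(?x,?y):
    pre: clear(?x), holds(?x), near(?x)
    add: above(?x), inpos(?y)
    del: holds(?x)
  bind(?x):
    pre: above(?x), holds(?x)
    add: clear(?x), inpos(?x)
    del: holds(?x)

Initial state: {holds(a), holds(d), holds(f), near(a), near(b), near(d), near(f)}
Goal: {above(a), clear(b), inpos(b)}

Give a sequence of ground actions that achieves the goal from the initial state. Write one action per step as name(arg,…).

grab(a,a); grab(a,b); step(a,b)

1. grab(a,a)  →  {above(a), clear(a), holds(a), holds(d), holds(f), near(a), near(b), near(d), near(f)}
2. grab(a,b)  →  {above(a), above(b), clear(a), clear(b), holds(a), holds(d), holds(f), near(a), near(b), near(d), near(f)}
3. step(a,b)  →  {above(a), above(b), clear(a), clear(b), holds(d), holds(f), inpos(b), near(a), near(b), near(d), near(f)}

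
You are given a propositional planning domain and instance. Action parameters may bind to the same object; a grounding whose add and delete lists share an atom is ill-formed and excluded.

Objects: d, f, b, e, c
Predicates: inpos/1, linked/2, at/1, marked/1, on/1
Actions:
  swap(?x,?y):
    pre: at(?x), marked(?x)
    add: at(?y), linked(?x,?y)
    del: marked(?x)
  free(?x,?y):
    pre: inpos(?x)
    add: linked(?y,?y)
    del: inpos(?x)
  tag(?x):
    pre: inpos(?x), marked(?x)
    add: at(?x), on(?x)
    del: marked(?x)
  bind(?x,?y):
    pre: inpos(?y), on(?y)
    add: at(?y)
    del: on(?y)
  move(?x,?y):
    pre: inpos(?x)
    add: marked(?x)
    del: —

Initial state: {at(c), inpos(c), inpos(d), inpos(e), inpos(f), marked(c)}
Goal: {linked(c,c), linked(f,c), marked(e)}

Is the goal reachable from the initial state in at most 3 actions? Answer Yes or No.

1. swap(c,f)  →  {at(c), at(f), inpos(c), inpos(d), inpos(e), inpos(f), linked(c,f)}
2. free(d,c)  →  {at(c), at(f), inpos(c), inpos(e), inpos(f), linked(c,c), linked(c,f)}
3. move(f,d)  →  {at(c), at(f), inpos(c), inpos(e), inpos(f), linked(c,c), linked(c,f), marked(f)}
4. swap(f,c)  →  {at(c), at(f), inpos(c), inpos(e), inpos(f), linked(c,c), linked(c,f), linked(f,c)}
5. move(e,d)  →  {at(c), at(f), inpos(c), inpos(e), inpos(f), linked(c,c), linked(c,f), linked(f,c), marked(e)}
optimal plan length = 5; 5 > 3

No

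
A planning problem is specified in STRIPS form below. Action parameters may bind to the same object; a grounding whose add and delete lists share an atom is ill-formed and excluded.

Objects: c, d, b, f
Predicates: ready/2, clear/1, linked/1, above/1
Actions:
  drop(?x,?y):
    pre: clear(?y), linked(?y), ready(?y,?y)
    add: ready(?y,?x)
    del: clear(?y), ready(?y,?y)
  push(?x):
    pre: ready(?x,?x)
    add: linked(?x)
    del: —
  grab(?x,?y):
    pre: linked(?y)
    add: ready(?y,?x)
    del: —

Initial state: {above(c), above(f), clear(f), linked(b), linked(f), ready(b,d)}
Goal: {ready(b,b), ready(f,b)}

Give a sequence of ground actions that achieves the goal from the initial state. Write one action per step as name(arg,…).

grab(b,b); grab(b,f)

1. grab(b,b)  →  {above(c), above(f), clear(f), linked(b), linked(f), ready(b,b), ready(b,d)}
2. grab(b,f)  →  {above(c), above(f), clear(f), linked(b), linked(f), ready(b,b), ready(b,d), ready(f,b)}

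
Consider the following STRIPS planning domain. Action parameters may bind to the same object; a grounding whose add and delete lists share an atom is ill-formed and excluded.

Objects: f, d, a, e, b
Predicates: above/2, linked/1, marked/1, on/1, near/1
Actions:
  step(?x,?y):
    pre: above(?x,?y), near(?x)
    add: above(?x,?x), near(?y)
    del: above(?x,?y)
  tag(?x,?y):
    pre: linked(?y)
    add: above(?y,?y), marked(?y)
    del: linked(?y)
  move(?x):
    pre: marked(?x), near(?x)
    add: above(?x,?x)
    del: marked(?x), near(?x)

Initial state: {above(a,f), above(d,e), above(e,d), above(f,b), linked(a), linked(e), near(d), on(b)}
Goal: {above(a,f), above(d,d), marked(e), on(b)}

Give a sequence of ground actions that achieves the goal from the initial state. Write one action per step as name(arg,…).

step(d,e); tag(f,e)

1. step(d,e)  →  {above(a,f), above(d,d), above(e,d), above(f,b), linked(a), linked(e), near(d), near(e), on(b)}
2. tag(f,e)  →  {above(a,f), above(d,d), above(e,d), above(e,e), above(f,b), linked(a), marked(e), near(d), near(e), on(b)}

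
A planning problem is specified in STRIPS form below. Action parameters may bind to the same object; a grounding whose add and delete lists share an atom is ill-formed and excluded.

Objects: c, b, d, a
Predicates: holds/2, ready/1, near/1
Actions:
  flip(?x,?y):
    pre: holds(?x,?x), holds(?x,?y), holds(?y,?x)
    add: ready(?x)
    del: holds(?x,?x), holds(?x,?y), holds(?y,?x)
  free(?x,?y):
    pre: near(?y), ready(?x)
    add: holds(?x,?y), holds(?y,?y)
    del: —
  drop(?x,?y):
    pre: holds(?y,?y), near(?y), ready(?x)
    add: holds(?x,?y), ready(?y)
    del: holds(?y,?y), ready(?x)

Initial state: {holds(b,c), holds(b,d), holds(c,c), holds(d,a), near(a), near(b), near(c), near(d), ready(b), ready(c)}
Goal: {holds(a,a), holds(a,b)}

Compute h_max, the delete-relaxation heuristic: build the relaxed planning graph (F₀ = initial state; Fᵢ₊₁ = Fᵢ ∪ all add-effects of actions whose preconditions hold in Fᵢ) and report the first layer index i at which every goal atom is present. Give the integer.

3

F0 = init (10 atoms)
F1 = F0 ∪ {holds(a,a), holds(b,a), holds(b,b), holds(c,a), holds(c,b), holds(c,d), holds(d,d)}  (17 atoms)
F2 = F1 ∪ {ready(a), ready(d)}  (19 atoms)
F3 = F2 ∪ {holds(a,b), holds(a,c), holds(a,d), holds(d,b), holds(d,c)}  (24 atoms)
goal ⊆ F3  ⇒  h_max = 3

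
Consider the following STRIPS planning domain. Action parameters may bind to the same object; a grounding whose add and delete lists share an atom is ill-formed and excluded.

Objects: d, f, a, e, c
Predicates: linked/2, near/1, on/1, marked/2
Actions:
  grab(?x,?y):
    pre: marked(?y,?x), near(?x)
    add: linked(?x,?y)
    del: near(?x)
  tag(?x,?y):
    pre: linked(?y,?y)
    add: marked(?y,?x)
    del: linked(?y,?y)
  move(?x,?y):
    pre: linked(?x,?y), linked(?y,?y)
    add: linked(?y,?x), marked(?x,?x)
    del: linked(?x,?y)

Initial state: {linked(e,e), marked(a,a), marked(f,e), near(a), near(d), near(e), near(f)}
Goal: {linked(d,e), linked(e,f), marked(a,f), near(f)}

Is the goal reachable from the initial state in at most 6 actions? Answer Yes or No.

Yes

1. grab(a,a)  →  {linked(a,a), linked(e,e), marked(a,a), marked(f,e), near(d), near(e), near(f)}
2. grab(e,f)  →  {linked(a,a), linked(e,e), linked(e,f), marked(a,a), marked(f,e), near(d), near(f)}
3. tag(d,e)  →  {linked(a,a), linked(e,f), marked(a,a), marked(e,d), marked(f,e), near(d), near(f)}
4. grab(d,e)  →  {linked(a,a), linked(d,e), linked(e,f), marked(a,a), marked(e,d), marked(f,e), near(f)}
5. tag(f,a)  →  {linked(d,e), linked(e,f), marked(a,a), marked(a,f), marked(e,d), marked(f,e), near(f)}
optimal plan length = 5; 5 ≤ 6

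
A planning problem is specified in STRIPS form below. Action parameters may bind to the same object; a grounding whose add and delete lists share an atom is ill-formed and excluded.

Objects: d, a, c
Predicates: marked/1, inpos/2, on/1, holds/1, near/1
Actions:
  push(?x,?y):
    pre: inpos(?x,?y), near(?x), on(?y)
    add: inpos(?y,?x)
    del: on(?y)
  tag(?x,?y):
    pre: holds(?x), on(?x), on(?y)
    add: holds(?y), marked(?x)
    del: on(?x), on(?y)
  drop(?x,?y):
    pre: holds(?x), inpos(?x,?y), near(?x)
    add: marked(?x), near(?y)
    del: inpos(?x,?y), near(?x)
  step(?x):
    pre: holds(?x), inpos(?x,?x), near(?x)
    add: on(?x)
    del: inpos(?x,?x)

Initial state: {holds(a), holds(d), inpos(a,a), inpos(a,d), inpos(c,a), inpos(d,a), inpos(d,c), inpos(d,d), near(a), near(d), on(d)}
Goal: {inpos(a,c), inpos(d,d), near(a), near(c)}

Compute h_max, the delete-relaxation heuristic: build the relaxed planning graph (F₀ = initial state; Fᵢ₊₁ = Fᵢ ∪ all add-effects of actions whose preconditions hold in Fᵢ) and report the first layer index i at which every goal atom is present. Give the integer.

2

F0 = init (11 atoms)
F1 = F0 ∪ {marked(a), marked(d), near(c), on(a)}  (15 atoms)
F2 = F1 ∪ {inpos(a,c)}  (16 atoms)
goal ⊆ F2  ⇒  h_max = 2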